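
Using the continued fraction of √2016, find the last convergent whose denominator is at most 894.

√2016 = [44; 1, 8, 1, 88, …] (period length 4).
Convergents:
  p_0/q_0 = 44/1
  p_1/q_1 = 45/1
  p_2/q_2 = 404/9
  p_3/q_3 = 449/10
  p_4/q_4 = 39916/889
  p_5/q_5 = 40365/899
q_4 = 889 ≤ 894 < 899 = q_5, so the answer is 39916/889.

39916/889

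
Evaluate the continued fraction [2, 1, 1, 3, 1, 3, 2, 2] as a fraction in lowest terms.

Fold from the inside: start with 2/1.
  2 + 1/2 = 5/2
  3 + 2/5 = 17/5
  1 + 5/17 = 22/17
  3 + 17/22 = 83/22
  1 + 22/83 = 105/83
  1 + 83/105 = 188/105
  2 + 105/188 = 481/188

481/188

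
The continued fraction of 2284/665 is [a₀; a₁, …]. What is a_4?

2284 = 3·665 + 289   →  a_0 = 3
665 = 2·289 + 87   →  a_1 = 2
289 = 3·87 + 28   →  a_2 = 3
87 = 3·28 + 3   →  a_3 = 3
28 = 9·3 + 1   →  a_4 = 9

9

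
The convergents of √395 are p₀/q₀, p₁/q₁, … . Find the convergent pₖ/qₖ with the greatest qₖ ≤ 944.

√395 = [19; 1, 6, 1, 38, …] (period length 4).
Convergents:
  p_0/q_0 = 19/1
  p_1/q_1 = 20/1
  p_2/q_2 = 139/7
  p_3/q_3 = 159/8
  p_4/q_4 = 6181/311
  p_5/q_5 = 6340/319
  p_6/q_6 = 44221/2225
q_5 = 319 ≤ 944 < 2225 = q_6, so the answer is 6340/319.

6340/319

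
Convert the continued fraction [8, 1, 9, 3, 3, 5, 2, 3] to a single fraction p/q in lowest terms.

Using pₖ = aₖpₖ₋₁ + pₖ₋₂ and qₖ = aₖqₖ₋₁ + qₖ₋₂:
  k=0: a=8, p=8, q=1
  k=1: a=1, p=9, q=1
  k=2: a=9, p=89, q=10
  k=3: a=3, p=276, q=31
  k=4: a=3, p=917, q=103
  k=5: a=5, p=4861, q=546
  k=6: a=2, p=10639, q=1195
  k=7: a=3, p=36778, q=4131

36778/4131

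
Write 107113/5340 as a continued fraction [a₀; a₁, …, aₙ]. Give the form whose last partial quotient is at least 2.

107113 = 20·5340 + 313
5340 = 17·313 + 19
313 = 16·19 + 9
19 = 2·9 + 1
9 = 9·1 + 0  (stop)
So 107113/5340 = [20; 17, 16, 2, 9].

[20; 17, 16, 2, 9]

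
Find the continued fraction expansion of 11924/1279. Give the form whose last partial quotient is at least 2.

11924 = 9×1279 + 413
1279 = 3×413 + 40
413 = 10×40 + 13
40 = 3×13 + 1
13 = 13×1 + 0  (stop)
So 11924/1279 = [9; 3, 10, 3, 13].

[9; 3, 10, 3, 13]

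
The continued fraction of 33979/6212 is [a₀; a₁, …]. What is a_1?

2

33979 = 5·6212 + 2919   →  a_0 = 5
6212 = 2·2919 + 374   →  a_1 = 2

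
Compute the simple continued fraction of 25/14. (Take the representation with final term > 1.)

[1; 1, 3, 1, 2]

25 = 1*14 + 11
14 = 1*11 + 3
11 = 3*3 + 2
3 = 1*2 + 1
2 = 2*1 + 0  (stop)
So 25/14 = [1; 1, 3, 1, 2].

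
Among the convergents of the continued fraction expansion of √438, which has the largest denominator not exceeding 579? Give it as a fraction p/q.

√438 = [20; 1, 12, 1, 40, …] (period length 4).
Convergents:
  p_0/q_0 = 20/1
  p_1/q_1 = 21/1
  p_2/q_2 = 272/13
  p_3/q_3 = 293/14
  p_4/q_4 = 11992/573
  p_5/q_5 = 12285/587
q_4 = 573 ≤ 579 < 587 = q_5, so the answer is 11992/573.

11992/573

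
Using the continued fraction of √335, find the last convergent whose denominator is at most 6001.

66385/3627

√335 = [18; 3, 3, 3, 36, …] (period length 4).
Convergents:
  p_0/q_0 = 18/1
  p_1/q_1 = 55/3
  p_2/q_2 = 183/10
  p_3/q_3 = 604/33
  p_4/q_4 = 21927/1198
  p_5/q_5 = 66385/3627
  p_6/q_6 = 221082/12079
q_5 = 3627 ≤ 6001 < 12079 = q_6, so the answer is 66385/3627.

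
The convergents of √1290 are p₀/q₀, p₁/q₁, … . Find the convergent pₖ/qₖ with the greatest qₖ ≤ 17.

√1290 = [35; 1, 10, 1, 70, …] (period length 4).
Convergents:
  p_0/q_0 = 35/1
  p_1/q_1 = 36/1
  p_2/q_2 = 395/11
  p_3/q_3 = 431/12
  p_4/q_4 = 30565/851
q_3 = 12 ≤ 17 < 851 = q_4, so the answer is 431/12.

431/12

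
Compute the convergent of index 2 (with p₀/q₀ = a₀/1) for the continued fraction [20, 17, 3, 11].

1043/52

Using pₖ = aₖpₖ₋₁ + pₖ₋₂, qₖ = aₖqₖ₋₁ + qₖ₋₂ (with p₋₁=1, p₋₂=0, q₋₁=0, q₋₂=1):
  k=0: a=20, p=20, q=1
  k=1: a=17, p=341, q=17
  k=2: a=3, p=1043, q=52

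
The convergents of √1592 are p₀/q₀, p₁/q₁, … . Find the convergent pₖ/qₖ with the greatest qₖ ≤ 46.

399/10

√1592 = [39; 1, 8, 1, 78, …] (period length 4).
Convergents:
  p_0/q_0 = 39/1
  p_1/q_1 = 40/1
  p_2/q_2 = 359/9
  p_3/q_3 = 399/10
  p_4/q_4 = 31481/789
q_3 = 10 ≤ 46 < 789 = q_4, so the answer is 399/10.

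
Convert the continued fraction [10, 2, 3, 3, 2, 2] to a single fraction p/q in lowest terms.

Fold from the inside: start with 2/1.
  2 + 1/2 = 5/2
  3 + 2/5 = 17/5
  3 + 5/17 = 56/17
  2 + 17/56 = 129/56
  10 + 56/129 = 1346/129

1346/129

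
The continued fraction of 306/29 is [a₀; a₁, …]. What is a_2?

1

306 = 10·29 + 16   →  a_0 = 10
29 = 1·16 + 13   →  a_1 = 1
16 = 1·13 + 3   →  a_2 = 1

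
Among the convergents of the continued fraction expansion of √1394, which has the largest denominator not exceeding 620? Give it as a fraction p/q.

12545/336

√1394 = [37; 2, 1, 36, 1, 2, 74, …] (period length 6).
Convergents:
  p_0/q_0 = 37/1
  p_1/q_1 = 75/2
  p_2/q_2 = 112/3
  p_3/q_3 = 4107/110
  p_4/q_4 = 4219/113
  p_5/q_5 = 12545/336
  p_6/q_6 = 932549/24977
q_5 = 336 ≤ 620 < 24977 = q_6, so the answer is 12545/336.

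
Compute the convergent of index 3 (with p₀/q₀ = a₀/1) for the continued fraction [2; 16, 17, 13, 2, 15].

7352/3565

Using pₖ = aₖpₖ₋₁ + pₖ₋₂, qₖ = aₖqₖ₋₁ + qₖ₋₂ (with p₋₁=1, p₋₂=0, q₋₁=0, q₋₂=1):
  k=0: a=2, p=2, q=1
  k=1: a=16, p=33, q=16
  k=2: a=17, p=563, q=273
  k=3: a=13, p=7352, q=3565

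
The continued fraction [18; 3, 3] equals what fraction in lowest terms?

183/10

Using pₖ = aₖpₖ₋₁ + pₖ₋₂ and qₖ = aₖqₖ₋₁ + qₖ₋₂:
  k=0: a=18, p=18, q=1
  k=1: a=3, p=55, q=3
  k=2: a=3, p=183, q=10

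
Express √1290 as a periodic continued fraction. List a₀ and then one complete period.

a₀ = ⌊√1290⌋ = 35.
With m₀=0, d₀=1 and mₖ₊₁ = dₖaₖ − mₖ, dₖ₊₁ = (n − mₖ₊₁²)/dₖ, aₖ₊₁ = ⌊(a₀+mₖ₊₁)/dₖ₊₁⌋:
  k=1: m=35, d=65, a=1
  k=2: m=30, d=6, a=10
  k=3: m=30, d=65, a=1
  k=4: m=35, d=1, a=70
d=1 and a=2a₀=70 at k=4, so the next step gives (m, d) = (35, 65) again — its k=1 value — and the period has length 4.

[35; 1, 10, 1, 70]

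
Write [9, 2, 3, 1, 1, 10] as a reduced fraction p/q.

1595/169

Using pₖ = aₖpₖ₋₁ + pₖ₋₂ and qₖ = aₖqₖ₋₁ + qₖ₋₂:
  k=0: a=9, p=9, q=1
  k=1: a=2, p=19, q=2
  k=2: a=3, p=66, q=7
  k=3: a=1, p=85, q=9
  k=4: a=1, p=151, q=16
  k=5: a=10, p=1595, q=169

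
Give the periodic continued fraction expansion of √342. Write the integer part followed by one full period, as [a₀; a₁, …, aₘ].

a₀ = ⌊√342⌋ = 18.
With m₀=0, d₀=1 and mₖ₊₁ = dₖaₖ − mₖ, dₖ₊₁ = (n − mₖ₊₁²)/dₖ, aₖ₊₁ = ⌊(a₀+mₖ₊₁)/dₖ₊₁⌋:
  k=1: m=18, d=18, a=2
  k=2: m=18, d=1, a=36
d=1 and a=2a₀=36 at k=2, so the next step gives (m, d) = (18, 18) again — its k=1 value — and the period has length 2.

[18; 2, 36]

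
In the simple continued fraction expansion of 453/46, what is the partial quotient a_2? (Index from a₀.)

5

453 = 9·46 + 39   →  a_0 = 9
46 = 1·39 + 7   →  a_1 = 1
39 = 5·7 + 4   →  a_2 = 5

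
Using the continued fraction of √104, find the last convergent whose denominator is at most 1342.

5201/510

√104 = [10; 5, 20, …] (period length 2).
Convergents:
  p_0/q_0 = 10/1
  p_1/q_1 = 51/5
  p_2/q_2 = 1030/101
  p_3/q_3 = 5201/510
  p_4/q_4 = 105050/10301
q_3 = 510 ≤ 1342 < 10301 = q_4, so the answer is 5201/510.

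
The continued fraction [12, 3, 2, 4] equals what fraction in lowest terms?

381/31

Using pₖ = aₖpₖ₋₁ + pₖ₋₂ and qₖ = aₖqₖ₋₁ + qₖ₋₂:
  k=0: a=12, p=12, q=1
  k=1: a=3, p=37, q=3
  k=2: a=2, p=86, q=7
  k=3: a=4, p=381, q=31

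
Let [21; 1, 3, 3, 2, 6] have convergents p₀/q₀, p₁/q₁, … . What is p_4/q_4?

653/30

Using pₖ = aₖpₖ₋₁ + pₖ₋₂, qₖ = aₖqₖ₋₁ + qₖ₋₂ (with p₋₁=1, p₋₂=0, q₋₁=0, q₋₂=1):
  k=0: a=21, p=21, q=1
  k=1: a=1, p=22, q=1
  k=2: a=3, p=87, q=4
  k=3: a=3, p=283, q=13
  k=4: a=2, p=653, q=30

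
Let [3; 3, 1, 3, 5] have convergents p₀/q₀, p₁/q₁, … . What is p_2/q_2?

Using pₖ = aₖpₖ₋₁ + pₖ₋₂, qₖ = aₖqₖ₋₁ + qₖ₋₂ (with p₋₁=1, p₋₂=0, q₋₁=0, q₋₂=1):
  k=0: a=3, p=3, q=1
  k=1: a=3, p=10, q=3
  k=2: a=1, p=13, q=4

13/4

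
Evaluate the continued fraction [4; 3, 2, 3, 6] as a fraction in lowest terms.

648/151

Using pₖ = aₖpₖ₋₁ + pₖ₋₂ and qₖ = aₖqₖ₋₁ + qₖ₋₂:
  k=0: a=4, p=4, q=1
  k=1: a=3, p=13, q=3
  k=2: a=2, p=30, q=7
  k=3: a=3, p=103, q=24
  k=4: a=6, p=648, q=151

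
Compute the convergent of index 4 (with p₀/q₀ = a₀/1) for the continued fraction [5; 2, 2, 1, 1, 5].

Using pₖ = aₖpₖ₋₁ + pₖ₋₂, qₖ = aₖqₖ₋₁ + qₖ₋₂ (with p₋₁=1, p₋₂=0, q₋₁=0, q₋₂=1):
  k=0: a=5, p=5, q=1
  k=1: a=2, p=11, q=2
  k=2: a=2, p=27, q=5
  k=3: a=1, p=38, q=7
  k=4: a=1, p=65, q=12

65/12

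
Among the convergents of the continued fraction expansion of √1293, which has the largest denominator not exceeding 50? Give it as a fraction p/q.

√1293 = [35; 1, 22, 1, 70, …] (period length 4).
Convergents:
  p_0/q_0 = 35/1
  p_1/q_1 = 36/1
  p_2/q_2 = 827/23
  p_3/q_3 = 863/24
  p_4/q_4 = 61237/1703
q_3 = 24 ≤ 50 < 1703 = q_4, so the answer is 863/24.

863/24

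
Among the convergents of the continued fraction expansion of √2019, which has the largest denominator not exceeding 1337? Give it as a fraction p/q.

59941/1334

√2019 = [44; 1, 13, 1, 88, …] (period length 4).
Convergents:
  p_0/q_0 = 44/1
  p_1/q_1 = 45/1
  p_2/q_2 = 629/14
  p_3/q_3 = 674/15
  p_4/q_4 = 59941/1334
  p_5/q_5 = 60615/1349
q_4 = 1334 ≤ 1337 < 1349 = q_5, so the answer is 59941/1334.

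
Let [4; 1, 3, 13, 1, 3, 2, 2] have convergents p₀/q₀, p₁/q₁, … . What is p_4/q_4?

271/57

Using pₖ = aₖpₖ₋₁ + pₖ₋₂, qₖ = aₖqₖ₋₁ + qₖ₋₂ (with p₋₁=1, p₋₂=0, q₋₁=0, q₋₂=1):
  k=0: a=4, p=4, q=1
  k=1: a=1, p=5, q=1
  k=2: a=3, p=19, q=4
  k=3: a=13, p=252, q=53
  k=4: a=1, p=271, q=57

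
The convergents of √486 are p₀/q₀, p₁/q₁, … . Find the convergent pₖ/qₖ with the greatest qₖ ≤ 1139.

21362/969

√486 = [22; 22, 44, …] (period length 2).
Convergents:
  p_0/q_0 = 22/1
  p_1/q_1 = 485/22
  p_2/q_2 = 21362/969
  p_3/q_3 = 470449/21340
q_2 = 969 ≤ 1139 < 21340 = q_3, so the answer is 21362/969.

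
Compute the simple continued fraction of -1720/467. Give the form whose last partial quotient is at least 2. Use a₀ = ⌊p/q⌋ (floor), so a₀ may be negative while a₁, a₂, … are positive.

-1720 = -4×467 + 148
467 = 3×148 + 23
148 = 6×23 + 10
23 = 2×10 + 3
10 = 3×3 + 1
3 = 3×1 + 0  (stop)
So -1720/467 = [-4; 3, 6, 2, 3, 3].

[-4; 3, 6, 2, 3, 3]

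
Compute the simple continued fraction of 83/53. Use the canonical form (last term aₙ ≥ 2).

83 = 1·53 + 30
53 = 1·30 + 23
30 = 1·23 + 7
23 = 3·7 + 2
7 = 3·2 + 1
2 = 2·1 + 0  (stop)
So 83/53 = [1; 1, 1, 3, 3, 2].

[1; 1, 1, 3, 3, 2]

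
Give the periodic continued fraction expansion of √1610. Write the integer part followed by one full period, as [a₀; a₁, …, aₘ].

a₀ = ⌊√1610⌋ = 40.
With m₀=0, d₀=1 and mₖ₊₁ = dₖaₖ − mₖ, dₖ₊₁ = (n − mₖ₊₁²)/dₖ, aₖ₊₁ = ⌊(a₀+mₖ₊₁)/dₖ₊₁⌋:
  k=1: m=40, d=10, a=8
  k=2: m=40, d=1, a=80
d=1 and a=2a₀=80 at k=2, so the next step gives (m, d) = (40, 10) again — its k=1 value — and the period has length 2.

[40; 8, 80]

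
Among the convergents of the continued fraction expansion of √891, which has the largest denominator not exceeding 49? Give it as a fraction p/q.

597/20

√891 = [29; 1, 5, 1, 1, 1, 5, 1, 58, …] (period length 8).
Convergents:
  p_0/q_0 = 29/1
  p_1/q_1 = 30/1
  p_2/q_2 = 179/6
  p_3/q_3 = 209/7
  p_4/q_4 = 388/13
  p_5/q_5 = 597/20
  p_6/q_6 = 3373/113
q_5 = 20 ≤ 49 < 113 = q_6, so the answer is 597/20.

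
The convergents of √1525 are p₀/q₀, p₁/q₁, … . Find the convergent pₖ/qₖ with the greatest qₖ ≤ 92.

√1525 = [39; 19, 1, 1, 19, 78, …] (period length 5).
Convergents:
  p_0/q_0 = 39/1
  p_1/q_1 = 742/19
  p_2/q_2 = 781/20
  p_3/q_3 = 1523/39
  p_4/q_4 = 29718/761
q_3 = 39 ≤ 92 < 761 = q_4, so the answer is 1523/39.

1523/39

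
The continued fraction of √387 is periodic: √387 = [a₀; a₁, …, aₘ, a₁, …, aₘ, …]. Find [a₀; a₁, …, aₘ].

[19; 1, 2, 19, 2, 1, 38]

a₀ = ⌊√387⌋ = 19.
With m₀=0, d₀=1 and mₖ₊₁ = dₖaₖ − mₖ, dₖ₊₁ = (n − mₖ₊₁²)/dₖ, aₖ₊₁ = ⌊(a₀+mₖ₊₁)/dₖ₊₁⌋:
  k=1: m=19, d=26, a=1
  k=2: m=7, d=13, a=2
  k=3: m=19, d=2, a=19
  k=4: m=19, d=13, a=2
  k=5: m=7, d=26, a=1
  k=6: m=19, d=1, a=38
d=1 and a=2a₀=38 at k=6, so the next step gives (m, d) = (19, 26) again — its k=1 value — and the period has length 6.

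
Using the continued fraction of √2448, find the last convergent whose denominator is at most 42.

1039/21

√2448 = [49; 2, 10, 2, 98, …] (period length 4).
Convergents:
  p_0/q_0 = 49/1
  p_1/q_1 = 99/2
  p_2/q_2 = 1039/21
  p_3/q_3 = 2177/44
q_2 = 21 ≤ 42 < 44 = q_3, so the answer is 1039/21.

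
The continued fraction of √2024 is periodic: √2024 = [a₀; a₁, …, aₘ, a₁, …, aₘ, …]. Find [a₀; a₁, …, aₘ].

[44; 1, 88]

a₀ = ⌊√2024⌋ = 44.
With m₀=0, d₀=1 and mₖ₊₁ = dₖaₖ − mₖ, dₖ₊₁ = (n − mₖ₊₁²)/dₖ, aₖ₊₁ = ⌊(a₀+mₖ₊₁)/dₖ₊₁⌋:
  k=1: m=44, d=88, a=1
  k=2: m=44, d=1, a=88
d=1 and a=2a₀=88 at k=2, so the next step gives (m, d) = (44, 88) again — its k=1 value — and the period has length 2.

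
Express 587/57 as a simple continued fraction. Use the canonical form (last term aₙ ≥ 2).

587 = 10*57 + 17
57 = 3*17 + 6
17 = 2*6 + 5
6 = 1*5 + 1
5 = 5*1 + 0  (stop)
So 587/57 = [10; 3, 2, 1, 5].

[10; 3, 2, 1, 5]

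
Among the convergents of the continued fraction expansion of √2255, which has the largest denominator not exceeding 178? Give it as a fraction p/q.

3609/76

√2255 = [47; 2, 18, 2, 94, …] (period length 4).
Convergents:
  p_0/q_0 = 47/1
  p_1/q_1 = 95/2
  p_2/q_2 = 1757/37
  p_3/q_3 = 3609/76
  p_4/q_4 = 341003/7181
q_3 = 76 ≤ 178 < 7181 = q_4, so the answer is 3609/76.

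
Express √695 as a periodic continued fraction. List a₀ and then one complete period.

a₀ = ⌊√695⌋ = 26.

[26; 2, 1, 3, 10, 3, 1, 2, 52]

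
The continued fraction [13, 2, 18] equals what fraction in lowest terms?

Using pₖ = aₖpₖ₋₁ + pₖ₋₂ and qₖ = aₖqₖ₋₁ + qₖ₋₂:
  k=0: a=13, p=13, q=1
  k=1: a=2, p=27, q=2
  k=2: a=18, p=499, q=37

499/37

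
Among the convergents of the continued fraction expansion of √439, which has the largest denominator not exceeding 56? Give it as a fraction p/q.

440/21

√439 = [20; 1, 19, 1, 40, …] (period length 4).
Convergents:
  p_0/q_0 = 20/1
  p_1/q_1 = 21/1
  p_2/q_2 = 419/20
  p_3/q_3 = 440/21
  p_4/q_4 = 18019/860
q_3 = 21 ≤ 56 < 860 = q_4, so the answer is 440/21.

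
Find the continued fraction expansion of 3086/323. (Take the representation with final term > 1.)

[9; 1, 1, 4, 8, 1, 3]

3086 = 9*323 + 179
323 = 1*179 + 144
179 = 1*144 + 35
144 = 4*35 + 4
35 = 8*4 + 3
4 = 1*3 + 1
3 = 3*1 + 0  (stop)
So 3086/323 = [9; 1, 1, 4, 8, 1, 3].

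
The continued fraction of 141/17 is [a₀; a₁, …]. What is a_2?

141 = 8·17 + 5   →  a_0 = 8
17 = 3·5 + 2   →  a_1 = 3
5 = 2·2 + 1   →  a_2 = 2

2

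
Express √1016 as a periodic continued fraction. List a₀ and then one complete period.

[31; 1, 6, 1, 62]

a₀ = ⌊√1016⌋ = 31.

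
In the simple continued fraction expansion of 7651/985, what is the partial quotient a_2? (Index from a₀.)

3

7651 = 7·985 + 756   →  a_0 = 7
985 = 1·756 + 229   →  a_1 = 1
756 = 3·229 + 69   →  a_2 = 3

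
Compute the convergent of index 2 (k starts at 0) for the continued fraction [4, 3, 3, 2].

Using pₖ = aₖpₖ₋₁ + pₖ₋₂, qₖ = aₖqₖ₋₁ + qₖ₋₂ (with p₋₁=1, p₋₂=0, q₋₁=0, q₋₂=1):
  k=0: a=4, p=4, q=1
  k=1: a=3, p=13, q=3
  k=2: a=3, p=43, q=10

43/10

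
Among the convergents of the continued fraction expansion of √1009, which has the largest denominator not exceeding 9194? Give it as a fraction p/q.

√1009 = [31; 1, 3, 3, 1, 62, …] (period length 5).
Convergents:
  p_0/q_0 = 31/1
  p_1/q_1 = 32/1
  p_2/q_2 = 127/4
  p_3/q_3 = 413/13
  p_4/q_4 = 540/17
  p_5/q_5 = 33893/1067
  p_6/q_6 = 34433/1084
  p_7/q_7 = 137192/4319
  p_8/q_8 = 446009/14041
q_7 = 4319 ≤ 9194 < 14041 = q_8, so the answer is 137192/4319.

137192/4319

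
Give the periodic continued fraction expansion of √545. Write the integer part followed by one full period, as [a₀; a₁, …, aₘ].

[23; 2, 1, 8, 1, 2, 46]

a₀ = ⌊√545⌋ = 23.
With m₀=0, d₀=1 and mₖ₊₁ = dₖaₖ − mₖ, dₖ₊₁ = (n − mₖ₊₁²)/dₖ, aₖ₊₁ = ⌊(a₀+mₖ₊₁)/dₖ₊₁⌋:
  k=1: m=23, d=16, a=2
  k=2: m=9, d=29, a=1
  k=3: m=20, d=5, a=8
  k=4: m=20, d=29, a=1
  k=5: m=9, d=16, a=2
  k=6: m=23, d=1, a=46
d=1 and a=2a₀=46 at k=6, so the next step gives (m, d) = (23, 16) again — its k=1 value — and the period has length 6.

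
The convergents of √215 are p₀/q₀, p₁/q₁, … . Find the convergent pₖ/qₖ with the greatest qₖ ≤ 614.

√215 = [14; 1, 1, 1, 28, …] (period length 4).
Convergents:
  p_0/q_0 = 14/1
  p_1/q_1 = 15/1
  p_2/q_2 = 29/2
  p_3/q_3 = 44/3
  p_4/q_4 = 1261/86
  p_5/q_5 = 1305/89
  p_6/q_6 = 2566/175
  p_7/q_7 = 3871/264
  p_8/q_8 = 110954/7567
q_7 = 264 ≤ 614 < 7567 = q_8, so the answer is 3871/264.

3871/264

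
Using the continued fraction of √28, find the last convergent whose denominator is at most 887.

√28 = [5; 3, 2, 3, 10, …] (period length 4).
Convergents:
  p_0/q_0 = 5/1
  p_1/q_1 = 16/3
  p_2/q_2 = 37/7
  p_3/q_3 = 127/24
  p_4/q_4 = 1307/247
  p_5/q_5 = 4048/765
  p_6/q_6 = 9403/1777
q_5 = 765 ≤ 887 < 1777 = q_6, so the answer is 4048/765.

4048/765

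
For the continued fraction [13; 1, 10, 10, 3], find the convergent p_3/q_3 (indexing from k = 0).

Using pₖ = aₖpₖ₋₁ + pₖ₋₂, qₖ = aₖqₖ₋₁ + qₖ₋₂ (with p₋₁=1, p₋₂=0, q₋₁=0, q₋₂=1):
  k=0: a=13, p=13, q=1
  k=1: a=1, p=14, q=1
  k=2: a=10, p=153, q=11
  k=3: a=10, p=1544, q=111

1544/111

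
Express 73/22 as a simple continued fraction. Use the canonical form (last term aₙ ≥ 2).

[3; 3, 7]

73 = 3·22 + 7
22 = 3·7 + 1
7 = 7·1 + 0  (stop)
So 73/22 = [3; 3, 7].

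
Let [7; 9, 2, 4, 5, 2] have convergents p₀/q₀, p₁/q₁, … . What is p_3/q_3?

604/85

Using pₖ = aₖpₖ₋₁ + pₖ₋₂, qₖ = aₖqₖ₋₁ + qₖ₋₂ (with p₋₁=1, p₋₂=0, q₋₁=0, q₋₂=1):
  k=0: a=7, p=7, q=1
  k=1: a=9, p=64, q=9
  k=2: a=2, p=135, q=19
  k=3: a=4, p=604, q=85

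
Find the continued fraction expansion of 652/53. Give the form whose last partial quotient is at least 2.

[12; 3, 3, 5]

652 = 12×53 + 16
53 = 3×16 + 5
16 = 3×5 + 1
5 = 5×1 + 0  (stop)
So 652/53 = [12; 3, 3, 5].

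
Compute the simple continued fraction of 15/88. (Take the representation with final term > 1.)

15 = 0*88 + 15
88 = 5*15 + 13
15 = 1*13 + 2
13 = 6*2 + 1
2 = 2*1 + 0  (stop)
So 15/88 = [0; 5, 1, 6, 2].

[0; 5, 1, 6, 2]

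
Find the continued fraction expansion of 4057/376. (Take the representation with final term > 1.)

[10; 1, 3, 1, 3, 6, 3]

4057 = 10*376 + 297
376 = 1*297 + 79
297 = 3*79 + 60
79 = 1*60 + 19
60 = 3*19 + 3
19 = 6*3 + 1
3 = 3*1 + 0  (stop)
So 4057/376 = [10; 1, 3, 1, 3, 6, 3].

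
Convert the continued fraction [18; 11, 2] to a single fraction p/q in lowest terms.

Fold from the inside: start with 2/1.
  11 + 1/2 = 23/2
  18 + 2/23 = 416/23

416/23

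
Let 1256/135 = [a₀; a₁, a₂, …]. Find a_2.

3

1256 = 9·135 + 41   →  a_0 = 9
135 = 3·41 + 12   →  a_1 = 3
41 = 3·12 + 5   →  a_2 = 3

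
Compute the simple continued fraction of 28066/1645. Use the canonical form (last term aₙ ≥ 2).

[17; 16, 3, 2, 14]

28066 = 17×1645 + 101
1645 = 16×101 + 29
101 = 3×29 + 14
29 = 2×14 + 1
14 = 14×1 + 0  (stop)
So 28066/1645 = [17; 16, 3, 2, 14].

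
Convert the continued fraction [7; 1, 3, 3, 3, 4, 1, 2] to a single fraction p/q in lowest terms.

Fold from the inside: start with 2/1.
  1 + 1/2 = 3/2
  4 + 2/3 = 14/3
  3 + 3/14 = 45/14
  3 + 14/45 = 149/45
  3 + 45/149 = 492/149
  1 + 149/492 = 641/492
  7 + 492/641 = 4979/641

4979/641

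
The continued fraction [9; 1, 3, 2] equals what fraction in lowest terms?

Using pₖ = aₖpₖ₋₁ + pₖ₋₂ and qₖ = aₖqₖ₋₁ + qₖ₋₂:
  k=0: a=9, p=9, q=1
  k=1: a=1, p=10, q=1
  k=2: a=3, p=39, q=4
  k=3: a=2, p=88, q=9

88/9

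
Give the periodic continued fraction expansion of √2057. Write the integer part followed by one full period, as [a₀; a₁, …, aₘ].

[45; 2, 1, 4, 1, 2, 90]

a₀ = ⌊√2057⌋ = 45.
With m₀=0, d₀=1 and mₖ₊₁ = dₖaₖ − mₖ, dₖ₊₁ = (n − mₖ₊₁²)/dₖ, aₖ₊₁ = ⌊(a₀+mₖ₊₁)/dₖ₊₁⌋:
  k=1: m=45, d=32, a=2
  k=2: m=19, d=53, a=1
  k=3: m=34, d=17, a=4
  k=4: m=34, d=53, a=1
  k=5: m=19, d=32, a=2
  k=6: m=45, d=1, a=90
d=1 and a=2a₀=90 at k=6, so the next step gives (m, d) = (45, 32) again — its k=1 value — and the period has length 6.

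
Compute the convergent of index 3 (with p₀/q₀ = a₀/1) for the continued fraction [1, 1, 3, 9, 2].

Using pₖ = aₖpₖ₋₁ + pₖ₋₂, qₖ = aₖqₖ₋₁ + qₖ₋₂ (with p₋₁=1, p₋₂=0, q₋₁=0, q₋₂=1):
  k=0: a=1, p=1, q=1
  k=1: a=1, p=2, q=1
  k=2: a=3, p=7, q=4
  k=3: a=9, p=65, q=37

65/37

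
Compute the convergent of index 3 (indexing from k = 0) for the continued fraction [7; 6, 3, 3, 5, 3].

451/63

Using pₖ = aₖpₖ₋₁ + pₖ₋₂, qₖ = aₖqₖ₋₁ + qₖ₋₂ (with p₋₁=1, p₋₂=0, q₋₁=0, q₋₂=1):
  k=0: a=7, p=7, q=1
  k=1: a=6, p=43, q=6
  k=2: a=3, p=136, q=19
  k=3: a=3, p=451, q=63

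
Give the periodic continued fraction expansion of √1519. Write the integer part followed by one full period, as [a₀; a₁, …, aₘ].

a₀ = ⌊√1519⌋ = 38.
With m₀=0, d₀=1 and mₖ₊₁ = dₖaₖ − mₖ, dₖ₊₁ = (n − mₖ₊₁²)/dₖ, aₖ₊₁ = ⌊(a₀+mₖ₊₁)/dₖ₊₁⌋:
  k=1: m=38, d=75, a=1
  k=2: m=37, d=2, a=37
  k=3: m=37, d=75, a=1
  k=4: m=38, d=1, a=76
d=1 and a=2a₀=76 at k=4, so the next step gives (m, d) = (38, 75) again — its k=1 value — and the period has length 4.

[38; 1, 37, 1, 76]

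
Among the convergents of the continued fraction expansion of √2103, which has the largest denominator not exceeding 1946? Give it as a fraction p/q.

34348/749

√2103 = [45; 1, 6, 15, 6, 1, 90, …] (period length 6).
Convergents:
  p_0/q_0 = 45/1
  p_1/q_1 = 46/1
  p_2/q_2 = 321/7
  p_3/q_3 = 4861/106
  p_4/q_4 = 29487/643
  p_5/q_5 = 34348/749
  p_6/q_6 = 3120807/68053
q_5 = 749 ≤ 1946 < 68053 = q_6, so the answer is 34348/749.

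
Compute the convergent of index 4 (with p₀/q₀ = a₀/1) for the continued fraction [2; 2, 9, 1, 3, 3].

203/82

Using pₖ = aₖpₖ₋₁ + pₖ₋₂, qₖ = aₖqₖ₋₁ + qₖ₋₂ (with p₋₁=1, p₋₂=0, q₋₁=0, q₋₂=1):
  k=0: a=2, p=2, q=1
  k=1: a=2, p=5, q=2
  k=2: a=9, p=47, q=19
  k=3: a=1, p=52, q=21
  k=4: a=3, p=203, q=82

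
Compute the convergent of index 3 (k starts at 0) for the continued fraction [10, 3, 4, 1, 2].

Using pₖ = aₖpₖ₋₁ + pₖ₋₂, qₖ = aₖqₖ₋₁ + qₖ₋₂ (with p₋₁=1, p₋₂=0, q₋₁=0, q₋₂=1):
  k=0: a=10, p=10, q=1
  k=1: a=3, p=31, q=3
  k=2: a=4, p=134, q=13
  k=3: a=1, p=165, q=16

165/16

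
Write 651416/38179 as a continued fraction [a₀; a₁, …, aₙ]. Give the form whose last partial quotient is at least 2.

[17; 16, 11, 4, 17, 3]

651416 = 17*38179 + 2373
38179 = 16*2373 + 211
2373 = 11*211 + 52
211 = 4*52 + 3
52 = 17*3 + 1
3 = 3*1 + 0  (stop)
So 651416/38179 = [17; 16, 11, 4, 17, 3].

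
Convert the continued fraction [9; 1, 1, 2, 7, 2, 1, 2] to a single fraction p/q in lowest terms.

Fold from the inside: start with 2/1.
  1 + 1/2 = 3/2
  2 + 2/3 = 8/3
  7 + 3/8 = 59/8
  2 + 8/59 = 126/59
  1 + 59/126 = 185/126
  1 + 126/185 = 311/185
  9 + 185/311 = 2984/311

2984/311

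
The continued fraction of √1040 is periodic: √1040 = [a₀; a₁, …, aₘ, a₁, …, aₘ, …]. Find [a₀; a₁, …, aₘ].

[32; 4, 64]

a₀ = ⌊√1040⌋ = 32.
With m₀=0, d₀=1 and mₖ₊₁ = dₖaₖ − mₖ, dₖ₊₁ = (n − mₖ₊₁²)/dₖ, aₖ₊₁ = ⌊(a₀+mₖ₊₁)/dₖ₊₁⌋:
  k=1: m=32, d=16, a=4
  k=2: m=32, d=1, a=64
d=1 and a=2a₀=64 at k=2, so the next step gives (m, d) = (32, 16) again — its k=1 value — and the period has length 2.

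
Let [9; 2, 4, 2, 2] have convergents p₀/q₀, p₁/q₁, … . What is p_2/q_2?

85/9

Using pₖ = aₖpₖ₋₁ + pₖ₋₂, qₖ = aₖqₖ₋₁ + qₖ₋₂ (with p₋₁=1, p₋₂=0, q₋₁=0, q₋₂=1):
  k=0: a=9, p=9, q=1
  k=1: a=2, p=19, q=2
  k=2: a=4, p=85, q=9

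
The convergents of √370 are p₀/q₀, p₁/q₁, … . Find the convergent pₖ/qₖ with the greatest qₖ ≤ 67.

√370 = [19; 4, 4, 38, …] (period length 3).
Convergents:
  p_0/q_0 = 19/1
  p_1/q_1 = 77/4
  p_2/q_2 = 327/17
  p_3/q_3 = 12503/650
q_2 = 17 ≤ 67 < 650 = q_3, so the answer is 327/17.

327/17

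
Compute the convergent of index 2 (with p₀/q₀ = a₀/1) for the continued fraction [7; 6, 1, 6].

Using pₖ = aₖpₖ₋₁ + pₖ₋₂, qₖ = aₖqₖ₋₁ + qₖ₋₂ (with p₋₁=1, p₋₂=0, q₋₁=0, q₋₂=1):
  k=0: a=7, p=7, q=1
  k=1: a=6, p=43, q=6
  k=2: a=1, p=50, q=7

50/7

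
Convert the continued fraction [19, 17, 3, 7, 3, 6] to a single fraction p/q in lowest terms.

143905/7551

Using pₖ = aₖpₖ₋₁ + pₖ₋₂ and qₖ = aₖqₖ₋₁ + qₖ₋₂:
  k=0: a=19, p=19, q=1
  k=1: a=17, p=324, q=17
  k=2: a=3, p=991, q=52
  k=3: a=7, p=7261, q=381
  k=4: a=3, p=22774, q=1195
  k=5: a=6, p=143905, q=7551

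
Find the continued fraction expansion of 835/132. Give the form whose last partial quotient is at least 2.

835 = 6*132 + 43
132 = 3*43 + 3
43 = 14*3 + 1
3 = 3*1 + 0  (stop)
So 835/132 = [6; 3, 14, 3].

[6; 3, 14, 3]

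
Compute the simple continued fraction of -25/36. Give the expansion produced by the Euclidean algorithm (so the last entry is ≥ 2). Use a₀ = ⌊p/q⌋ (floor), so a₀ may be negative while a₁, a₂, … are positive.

-25 = -1*36 + 11
36 = 3*11 + 3
11 = 3*3 + 2
3 = 1*2 + 1
2 = 2*1 + 0  (stop)
So -25/36 = [-1; 3, 3, 1, 2].

[-1; 3, 3, 1, 2]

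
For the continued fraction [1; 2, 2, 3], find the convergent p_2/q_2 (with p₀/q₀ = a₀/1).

7/5

Using pₖ = aₖpₖ₋₁ + pₖ₋₂, qₖ = aₖqₖ₋₁ + qₖ₋₂ (with p₋₁=1, p₋₂=0, q₋₁=0, q₋₂=1):
  k=0: a=1, p=1, q=1
  k=1: a=2, p=3, q=2
  k=2: a=2, p=7, q=5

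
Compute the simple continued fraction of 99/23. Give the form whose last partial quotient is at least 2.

99 = 4·23 + 7
23 = 3·7 + 2
7 = 3·2 + 1
2 = 2·1 + 0  (stop)
So 99/23 = [4; 3, 3, 2].

[4; 3, 3, 2]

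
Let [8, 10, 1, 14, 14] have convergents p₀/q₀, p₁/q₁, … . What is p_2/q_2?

89/11

Using pₖ = aₖpₖ₋₁ + pₖ₋₂, qₖ = aₖqₖ₋₁ + qₖ₋₂ (with p₋₁=1, p₋₂=0, q₋₁=0, q₋₂=1):
  k=0: a=8, p=8, q=1
  k=1: a=10, p=81, q=10
  k=2: a=1, p=89, q=11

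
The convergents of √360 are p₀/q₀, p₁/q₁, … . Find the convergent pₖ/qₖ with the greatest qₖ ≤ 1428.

26658/1405

√360 = [18; 1, 36, …] (period length 2).
Convergents:
  p_0/q_0 = 18/1
  p_1/q_1 = 19/1
  p_2/q_2 = 702/37
  p_3/q_3 = 721/38
  p_4/q_4 = 26658/1405
  p_5/q_5 = 27379/1443
q_4 = 1405 ≤ 1428 < 1443 = q_5, so the answer is 26658/1405.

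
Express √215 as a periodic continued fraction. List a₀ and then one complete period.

a₀ = ⌊√215⌋ = 14.

[14; 1, 1, 1, 28]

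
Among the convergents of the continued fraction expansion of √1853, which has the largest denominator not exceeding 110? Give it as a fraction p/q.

√1853 = [43; 21, 1, 1, 21, 86, …] (period length 5).
Convergents:
  p_0/q_0 = 43/1
  p_1/q_1 = 904/21
  p_2/q_2 = 947/22
  p_3/q_3 = 1851/43
  p_4/q_4 = 39818/925
q_3 = 43 ≤ 110 < 925 = q_4, so the answer is 1851/43.

1851/43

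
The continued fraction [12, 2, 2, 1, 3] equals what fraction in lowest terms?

Fold from the inside: start with 3/1.
  1 + 1/3 = 4/3
  2 + 3/4 = 11/4
  2 + 4/11 = 26/11
  12 + 11/26 = 323/26

323/26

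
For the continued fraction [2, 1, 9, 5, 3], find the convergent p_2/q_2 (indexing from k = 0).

29/10

Using pₖ = aₖpₖ₋₁ + pₖ₋₂, qₖ = aₖqₖ₋₁ + qₖ₋₂ (with p₋₁=1, p₋₂=0, q₋₁=0, q₋₂=1):
  k=0: a=2, p=2, q=1
  k=1: a=1, p=3, q=1
  k=2: a=9, p=29, q=10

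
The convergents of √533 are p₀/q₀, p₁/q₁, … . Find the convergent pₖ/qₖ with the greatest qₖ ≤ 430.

6118/265

√533 = [23; 11, 1, 1, 11, 46, …] (period length 5).
Convergents:
  p_0/q_0 = 23/1
  p_1/q_1 = 254/11
  p_2/q_2 = 277/12
  p_3/q_3 = 531/23
  p_4/q_4 = 6118/265
  p_5/q_5 = 281959/12213
q_4 = 265 ≤ 430 < 12213 = q_5, so the answer is 6118/265.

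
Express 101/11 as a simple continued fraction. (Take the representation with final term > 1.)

101 = 9*11 + 2
11 = 5*2 + 1
2 = 2*1 + 0  (stop)
So 101/11 = [9; 5, 2].

[9; 5, 2]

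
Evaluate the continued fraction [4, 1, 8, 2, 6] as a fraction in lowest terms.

Fold from the inside: start with 6/1.
  2 + 1/6 = 13/6
  8 + 6/13 = 110/13
  1 + 13/110 = 123/110
  4 + 110/123 = 602/123

602/123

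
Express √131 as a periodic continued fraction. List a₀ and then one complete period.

[11; 2, 4, 11, 4, 2, 22]

a₀ = ⌊√131⌋ = 11.
With m₀=0, d₀=1 and mₖ₊₁ = dₖaₖ − mₖ, dₖ₊₁ = (n − mₖ₊₁²)/dₖ, aₖ₊₁ = ⌊(a₀+mₖ₊₁)/dₖ₊₁⌋:
  k=1: m=11, d=10, a=2
  k=2: m=9, d=5, a=4
  k=3: m=11, d=2, a=11
  k=4: m=11, d=5, a=4
  k=5: m=9, d=10, a=2
  k=6: m=11, d=1, a=22
d=1 and a=2a₀=22 at k=6, so the next step gives (m, d) = (11, 10) again — its k=1 value — and the period has length 6.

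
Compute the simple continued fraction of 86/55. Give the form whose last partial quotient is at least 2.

[1; 1, 1, 3, 2, 3]

86 = 1*55 + 31
55 = 1*31 + 24
31 = 1*24 + 7
24 = 3*7 + 3
7 = 2*3 + 1
3 = 3*1 + 0  (stop)
So 86/55 = [1; 1, 1, 3, 2, 3].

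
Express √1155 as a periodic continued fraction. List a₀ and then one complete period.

[33; 1, 66]

a₀ = ⌊√1155⌋ = 33.
With m₀=0, d₀=1 and mₖ₊₁ = dₖaₖ − mₖ, dₖ₊₁ = (n − mₖ₊₁²)/dₖ, aₖ₊₁ = ⌊(a₀+mₖ₊₁)/dₖ₊₁⌋:
  k=1: m=33, d=66, a=1
  k=2: m=33, d=1, a=66
d=1 and a=2a₀=66 at k=2, so the next step gives (m, d) = (33, 66) again — its k=1 value — and the period has length 2.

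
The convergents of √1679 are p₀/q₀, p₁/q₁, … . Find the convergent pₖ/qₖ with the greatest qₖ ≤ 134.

√1679 = [40; 1, 39, 1, 80, …] (period length 4).
Convergents:
  p_0/q_0 = 40/1
  p_1/q_1 = 41/1
  p_2/q_2 = 1639/40
  p_3/q_3 = 1680/41
  p_4/q_4 = 136039/3320
q_3 = 41 ≤ 134 < 3320 = q_4, so the answer is 1680/41.

1680/41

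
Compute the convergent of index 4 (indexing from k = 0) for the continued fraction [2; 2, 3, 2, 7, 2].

290/119

Using pₖ = aₖpₖ₋₁ + pₖ₋₂, qₖ = aₖqₖ₋₁ + qₖ₋₂ (with p₋₁=1, p₋₂=0, q₋₁=0, q₋₂=1):
  k=0: a=2, p=2, q=1
  k=1: a=2, p=5, q=2
  k=2: a=3, p=17, q=7
  k=3: a=2, p=39, q=16
  k=4: a=7, p=290, q=119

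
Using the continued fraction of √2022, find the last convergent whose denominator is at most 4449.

121365/2699

√2022 = [44; 1, 28, 1, 88, …] (period length 4).
Convergents:
  p_0/q_0 = 44/1
  p_1/q_1 = 45/1
  p_2/q_2 = 1304/29
  p_3/q_3 = 1349/30
  p_4/q_4 = 120016/2669
  p_5/q_5 = 121365/2699
  p_6/q_6 = 3518236/78241
q_5 = 2699 ≤ 4449 < 78241 = q_6, so the answer is 121365/2699.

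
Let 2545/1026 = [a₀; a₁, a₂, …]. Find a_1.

2545 = 2·1026 + 493   →  a_0 = 2
1026 = 2·493 + 40   →  a_1 = 2

2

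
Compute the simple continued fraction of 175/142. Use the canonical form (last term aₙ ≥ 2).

175 = 1*142 + 33
142 = 4*33 + 10
33 = 3*10 + 3
10 = 3*3 + 1
3 = 3*1 + 0  (stop)
So 175/142 = [1; 4, 3, 3, 3].

[1; 4, 3, 3, 3]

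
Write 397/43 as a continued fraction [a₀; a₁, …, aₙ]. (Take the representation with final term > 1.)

[9; 4, 3, 3]

397 = 9×43 + 10
43 = 4×10 + 3
10 = 3×3 + 1
3 = 3×1 + 0  (stop)
So 397/43 = [9; 4, 3, 3].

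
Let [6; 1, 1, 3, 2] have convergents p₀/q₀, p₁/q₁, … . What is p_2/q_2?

13/2

Using pₖ = aₖpₖ₋₁ + pₖ₋₂, qₖ = aₖqₖ₋₁ + qₖ₋₂ (with p₋₁=1, p₋₂=0, q₋₁=0, q₋₂=1):
  k=0: a=6, p=6, q=1
  k=1: a=1, p=7, q=1
  k=2: a=1, p=13, q=2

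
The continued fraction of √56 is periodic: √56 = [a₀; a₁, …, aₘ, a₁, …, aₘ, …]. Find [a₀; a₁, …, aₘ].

[7; 2, 14]

a₀ = ⌊√56⌋ = 7.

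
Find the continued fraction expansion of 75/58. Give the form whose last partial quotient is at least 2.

[1; 3, 2, 2, 3]

75 = 1·58 + 17
58 = 3·17 + 7
17 = 2·7 + 3
7 = 2·3 + 1
3 = 3·1 + 0  (stop)
So 75/58 = [1; 3, 2, 2, 3].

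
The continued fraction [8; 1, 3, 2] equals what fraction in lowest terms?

79/9

Using pₖ = aₖpₖ₋₁ + pₖ₋₂ and qₖ = aₖqₖ₋₁ + qₖ₋₂:
  k=0: a=8, p=8, q=1
  k=1: a=1, p=9, q=1
  k=2: a=3, p=35, q=4
  k=3: a=2, p=79, q=9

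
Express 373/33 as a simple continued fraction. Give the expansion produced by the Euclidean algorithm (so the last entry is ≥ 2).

[11; 3, 3, 3]

373 = 11*33 + 10
33 = 3*10 + 3
10 = 3*3 + 1
3 = 3*1 + 0  (stop)
So 373/33 = [11; 3, 3, 3].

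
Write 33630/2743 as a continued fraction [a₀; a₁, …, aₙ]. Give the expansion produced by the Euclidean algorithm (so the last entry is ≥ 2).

[12; 3, 1, 5, 3, 7, 5]

33630 = 12*2743 + 714
2743 = 3*714 + 601
714 = 1*601 + 113
601 = 5*113 + 36
113 = 3*36 + 5
36 = 7*5 + 1
5 = 5*1 + 0  (stop)
So 33630/2743 = [12; 3, 1, 5, 3, 7, 5].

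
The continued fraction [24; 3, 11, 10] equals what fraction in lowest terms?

8343/343

Fold from the inside: start with 10/1.
  11 + 1/10 = 111/10
  3 + 10/111 = 343/111
  24 + 111/343 = 8343/343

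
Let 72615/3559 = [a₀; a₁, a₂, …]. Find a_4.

72615 = 20·3559 + 1435   →  a_0 = 20
3559 = 2·1435 + 689   →  a_1 = 2
1435 = 2·689 + 57   →  a_2 = 2
689 = 12·57 + 5   →  a_3 = 12
57 = 11·5 + 2   →  a_4 = 11

11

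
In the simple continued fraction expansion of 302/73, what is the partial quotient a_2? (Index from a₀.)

3

302 = 4·73 + 10   →  a_0 = 4
73 = 7·10 + 3   →  a_1 = 7
10 = 3·3 + 1   →  a_2 = 3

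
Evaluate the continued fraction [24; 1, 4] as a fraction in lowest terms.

Using pₖ = aₖpₖ₋₁ + pₖ₋₂ and qₖ = aₖqₖ₋₁ + qₖ₋₂:
  k=0: a=24, p=24, q=1
  k=1: a=1, p=25, q=1
  k=2: a=4, p=124, q=5

124/5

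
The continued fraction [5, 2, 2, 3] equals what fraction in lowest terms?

Using pₖ = aₖpₖ₋₁ + pₖ₋₂ and qₖ = aₖqₖ₋₁ + qₖ₋₂:
  k=0: a=5, p=5, q=1
  k=1: a=2, p=11, q=2
  k=2: a=2, p=27, q=5
  k=3: a=3, p=92, q=17

92/17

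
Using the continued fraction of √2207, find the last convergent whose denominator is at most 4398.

√2207 = [46; 1, 45, 1, 92, …] (period length 4).
Convergents:
  p_0/q_0 = 46/1
  p_1/q_1 = 47/1
  p_2/q_2 = 2161/46
  p_3/q_3 = 2208/47
  p_4/q_4 = 205297/4370
  p_5/q_5 = 207505/4417
q_4 = 4370 ≤ 4398 < 4417 = q_5, so the answer is 205297/4370.

205297/4370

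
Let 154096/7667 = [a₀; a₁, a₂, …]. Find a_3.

15

154096 = 20·7667 + 756   →  a_0 = 20
7667 = 10·756 + 107   →  a_1 = 10
756 = 7·107 + 7   →  a_2 = 7
107 = 15·7 + 2   →  a_3 = 15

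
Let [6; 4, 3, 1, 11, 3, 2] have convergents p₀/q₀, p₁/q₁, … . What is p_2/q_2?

81/13

Using pₖ = aₖpₖ₋₁ + pₖ₋₂, qₖ = aₖqₖ₋₁ + qₖ₋₂ (with p₋₁=1, p₋₂=0, q₋₁=0, q₋₂=1):
  k=0: a=6, p=6, q=1
  k=1: a=4, p=25, q=4
  k=2: a=3, p=81, q=13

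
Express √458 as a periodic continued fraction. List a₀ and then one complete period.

[21; 2, 2, 42]

a₀ = ⌊√458⌋ = 21.
With m₀=0, d₀=1 and mₖ₊₁ = dₖaₖ − mₖ, dₖ₊₁ = (n − mₖ₊₁²)/dₖ, aₖ₊₁ = ⌊(a₀+mₖ₊₁)/dₖ₊₁⌋:
  k=1: m=21, d=17, a=2
  k=2: m=13, d=17, a=2
  k=3: m=21, d=1, a=42
d=1 and a=2a₀=42 at k=3, so the next step gives (m, d) = (21, 17) again — its k=1 value — and the period has length 3.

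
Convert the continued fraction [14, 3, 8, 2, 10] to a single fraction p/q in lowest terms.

7948/555

Fold from the inside: start with 10/1.
  2 + 1/10 = 21/10
  8 + 10/21 = 178/21
  3 + 21/178 = 555/178
  14 + 178/555 = 7948/555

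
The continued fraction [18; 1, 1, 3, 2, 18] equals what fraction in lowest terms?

Fold from the inside: start with 18/1.
  2 + 1/18 = 37/18
  3 + 18/37 = 129/37
  1 + 37/129 = 166/129
  1 + 129/166 = 295/166
  18 + 166/295 = 5476/295

5476/295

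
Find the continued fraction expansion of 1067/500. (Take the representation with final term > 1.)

1067 = 2×500 + 67
500 = 7×67 + 31
67 = 2×31 + 5
31 = 6×5 + 1
5 = 5×1 + 0  (stop)
So 1067/500 = [2; 7, 2, 6, 5].

[2; 7, 2, 6, 5]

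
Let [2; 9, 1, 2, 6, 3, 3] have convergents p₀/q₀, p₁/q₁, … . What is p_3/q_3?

Using pₖ = aₖpₖ₋₁ + pₖ₋₂, qₖ = aₖqₖ₋₁ + qₖ₋₂ (with p₋₁=1, p₋₂=0, q₋₁=0, q₋₂=1):
  k=0: a=2, p=2, q=1
  k=1: a=9, p=19, q=9
  k=2: a=1, p=21, q=10
  k=3: a=2, p=61, q=29

61/29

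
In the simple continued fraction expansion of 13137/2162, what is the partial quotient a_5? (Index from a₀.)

13137 = 6·2162 + 165   →  a_0 = 6
2162 = 13·165 + 17   →  a_1 = 13
165 = 9·17 + 12   →  a_2 = 9
17 = 1·12 + 5   →  a_3 = 1
12 = 2·5 + 2   →  a_4 = 2
5 = 2·2 + 1   →  a_5 = 2

2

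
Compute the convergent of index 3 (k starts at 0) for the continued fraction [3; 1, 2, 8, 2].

92/25

Using pₖ = aₖpₖ₋₁ + pₖ₋₂, qₖ = aₖqₖ₋₁ + qₖ₋₂ (with p₋₁=1, p₋₂=0, q₋₁=0, q₋₂=1):
  k=0: a=3, p=3, q=1
  k=1: a=1, p=4, q=1
  k=2: a=2, p=11, q=3
  k=3: a=8, p=92, q=25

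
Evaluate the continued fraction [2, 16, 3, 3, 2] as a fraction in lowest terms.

773/375

Using pₖ = aₖpₖ₋₁ + pₖ₋₂ and qₖ = aₖqₖ₋₁ + qₖ₋₂:
  k=0: a=2, p=2, q=1
  k=1: a=16, p=33, q=16
  k=2: a=3, p=101, q=49
  k=3: a=3, p=336, q=163
  k=4: a=2, p=773, q=375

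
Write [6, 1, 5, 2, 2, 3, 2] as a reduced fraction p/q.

1711/250

Using pₖ = aₖpₖ₋₁ + pₖ₋₂ and qₖ = aₖqₖ₋₁ + qₖ₋₂:
  k=0: a=6, p=6, q=1
  k=1: a=1, p=7, q=1
  k=2: a=5, p=41, q=6
  k=3: a=2, p=89, q=13
  k=4: a=2, p=219, q=32
  k=5: a=3, p=746, q=109
  k=6: a=2, p=1711, q=250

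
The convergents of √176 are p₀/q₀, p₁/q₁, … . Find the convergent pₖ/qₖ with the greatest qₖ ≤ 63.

199/15

√176 = [13; 3, 1, 3, 26, …] (period length 4).
Convergents:
  p_0/q_0 = 13/1
  p_1/q_1 = 40/3
  p_2/q_2 = 53/4
  p_3/q_3 = 199/15
  p_4/q_4 = 5227/394
q_3 = 15 ≤ 63 < 394 = q_4, so the answer is 199/15.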